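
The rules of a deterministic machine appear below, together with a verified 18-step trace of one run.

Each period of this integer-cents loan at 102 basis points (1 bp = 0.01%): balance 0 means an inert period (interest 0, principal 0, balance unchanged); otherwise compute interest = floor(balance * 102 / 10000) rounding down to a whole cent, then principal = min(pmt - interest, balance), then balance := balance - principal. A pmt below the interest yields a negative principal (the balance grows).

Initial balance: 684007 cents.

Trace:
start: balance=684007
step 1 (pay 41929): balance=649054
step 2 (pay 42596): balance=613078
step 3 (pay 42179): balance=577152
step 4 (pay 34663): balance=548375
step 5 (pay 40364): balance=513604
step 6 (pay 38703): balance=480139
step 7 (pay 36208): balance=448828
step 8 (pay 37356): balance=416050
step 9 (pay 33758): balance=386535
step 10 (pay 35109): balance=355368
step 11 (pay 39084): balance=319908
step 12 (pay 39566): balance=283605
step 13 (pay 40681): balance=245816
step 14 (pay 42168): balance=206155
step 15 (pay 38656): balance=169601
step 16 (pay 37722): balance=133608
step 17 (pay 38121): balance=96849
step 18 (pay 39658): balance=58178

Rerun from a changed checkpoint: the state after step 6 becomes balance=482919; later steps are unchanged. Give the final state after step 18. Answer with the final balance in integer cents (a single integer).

61317

state after step 6 := balance=482919
step 7 (pay 36208): balance=451636
step 8 (pay 37356): balance=418886
step 9 (pay 33758): balance=389400
step 10 (pay 35109): balance=358262
step 11 (pay 39084): balance=322832
step 12 (pay 39566): balance=286558
step 13 (pay 40681): balance=248799
step 14 (pay 42168): balance=209168
step 15 (pay 38656): balance=172645
step 16 (pay 37722): balance=136683
step 17 (pay 38121): balance=99956
step 18 (pay 39658): balance=61317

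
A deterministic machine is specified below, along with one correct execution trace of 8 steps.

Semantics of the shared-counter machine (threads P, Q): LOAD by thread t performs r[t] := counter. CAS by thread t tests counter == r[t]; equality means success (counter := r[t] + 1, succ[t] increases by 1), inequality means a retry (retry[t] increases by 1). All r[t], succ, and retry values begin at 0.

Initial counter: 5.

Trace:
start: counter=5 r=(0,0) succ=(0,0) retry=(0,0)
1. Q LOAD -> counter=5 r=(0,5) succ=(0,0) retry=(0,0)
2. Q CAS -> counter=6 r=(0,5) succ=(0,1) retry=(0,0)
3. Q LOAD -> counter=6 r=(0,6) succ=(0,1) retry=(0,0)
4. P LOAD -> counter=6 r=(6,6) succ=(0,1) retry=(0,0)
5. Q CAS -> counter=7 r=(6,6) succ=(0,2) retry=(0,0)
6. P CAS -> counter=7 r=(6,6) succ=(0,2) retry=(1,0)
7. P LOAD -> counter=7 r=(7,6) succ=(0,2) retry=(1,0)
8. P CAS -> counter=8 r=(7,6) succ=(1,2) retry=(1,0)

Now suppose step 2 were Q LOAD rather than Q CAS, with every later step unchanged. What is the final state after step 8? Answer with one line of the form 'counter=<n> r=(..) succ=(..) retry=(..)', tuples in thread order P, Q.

counter=7 r=(6,5) succ=(1,1) retry=(1,0)

(re-executing from step 2 with the substitution; state before step 2: counter=5 r=(0,5) succ=(0,0) retry=(0,0))
2. Q LOAD -> counter=5 r=(0,5) succ=(0,0) retry=(0,0)
3. Q LOAD -> counter=5 r=(0,5) succ=(0,0) retry=(0,0)
4. P LOAD -> counter=5 r=(5,5) succ=(0,0) retry=(0,0)
5. Q CAS -> counter=6 r=(5,5) succ=(0,1) retry=(0,0)
6. P CAS -> counter=6 r=(5,5) succ=(0,1) retry=(1,0)
7. P LOAD -> counter=6 r=(6,5) succ=(0,1) retry=(1,0)
8. P CAS -> counter=7 r=(6,5) succ=(1,1) retry=(1,0)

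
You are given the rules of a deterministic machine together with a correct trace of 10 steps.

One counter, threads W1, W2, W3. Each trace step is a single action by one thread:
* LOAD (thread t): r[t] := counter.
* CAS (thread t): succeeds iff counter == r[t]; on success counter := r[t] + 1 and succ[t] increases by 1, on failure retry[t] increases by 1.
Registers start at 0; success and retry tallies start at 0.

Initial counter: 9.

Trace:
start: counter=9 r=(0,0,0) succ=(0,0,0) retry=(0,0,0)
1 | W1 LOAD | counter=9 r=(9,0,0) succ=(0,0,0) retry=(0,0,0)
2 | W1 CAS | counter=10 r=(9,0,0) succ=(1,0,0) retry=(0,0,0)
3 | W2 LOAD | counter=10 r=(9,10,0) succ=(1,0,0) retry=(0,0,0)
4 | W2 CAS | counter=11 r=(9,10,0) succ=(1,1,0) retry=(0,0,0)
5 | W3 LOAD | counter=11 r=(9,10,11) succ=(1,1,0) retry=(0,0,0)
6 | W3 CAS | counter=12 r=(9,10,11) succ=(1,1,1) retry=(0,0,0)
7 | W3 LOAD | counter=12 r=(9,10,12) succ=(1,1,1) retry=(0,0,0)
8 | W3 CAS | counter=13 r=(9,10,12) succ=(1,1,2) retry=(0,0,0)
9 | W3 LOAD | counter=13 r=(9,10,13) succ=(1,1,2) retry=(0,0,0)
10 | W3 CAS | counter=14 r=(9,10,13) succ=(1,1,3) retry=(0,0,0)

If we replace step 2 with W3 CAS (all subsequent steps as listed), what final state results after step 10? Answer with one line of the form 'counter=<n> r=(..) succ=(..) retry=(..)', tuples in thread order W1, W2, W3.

counter=13 r=(9,9,12) succ=(0,1,3) retry=(0,0,1)

(re-executing from step 2 with the substitution; state before step 2: counter=9 r=(9,0,0) succ=(0,0,0) retry=(0,0,0))
2 | W3 CAS | counter=9 r=(9,0,0) succ=(0,0,0) retry=(0,0,1)
3 | W2 LOAD | counter=9 r=(9,9,0) succ=(0,0,0) retry=(0,0,1)
4 | W2 CAS | counter=10 r=(9,9,0) succ=(0,1,0) retry=(0,0,1)
5 | W3 LOAD | counter=10 r=(9,9,10) succ=(0,1,0) retry=(0,0,1)
6 | W3 CAS | counter=11 r=(9,9,10) succ=(0,1,1) retry=(0,0,1)
7 | W3 LOAD | counter=11 r=(9,9,11) succ=(0,1,1) retry=(0,0,1)
8 | W3 CAS | counter=12 r=(9,9,11) succ=(0,1,2) retry=(0,0,1)
9 | W3 LOAD | counter=12 r=(9,9,12) succ=(0,1,2) retry=(0,0,1)
10 | W3 CAS | counter=13 r=(9,9,12) succ=(0,1,3) retry=(0,0,1)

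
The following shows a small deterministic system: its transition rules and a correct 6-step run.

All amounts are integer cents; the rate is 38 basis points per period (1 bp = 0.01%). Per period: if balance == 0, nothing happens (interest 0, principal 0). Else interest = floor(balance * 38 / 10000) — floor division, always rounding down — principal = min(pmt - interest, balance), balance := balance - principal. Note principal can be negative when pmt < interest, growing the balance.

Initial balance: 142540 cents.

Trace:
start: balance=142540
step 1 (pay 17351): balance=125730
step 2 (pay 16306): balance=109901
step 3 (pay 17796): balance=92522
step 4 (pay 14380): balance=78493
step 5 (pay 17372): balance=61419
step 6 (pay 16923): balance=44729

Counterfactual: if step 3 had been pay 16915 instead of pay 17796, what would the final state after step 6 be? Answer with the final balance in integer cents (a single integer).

45619

(re-executing from step 3 with the substitution; state before step 3: balance=109901)
step 3 (pay 16915): balance=93403
step 4 (pay 14380): balance=79377
step 5 (pay 17372): balance=62306
step 6 (pay 16923): balance=45619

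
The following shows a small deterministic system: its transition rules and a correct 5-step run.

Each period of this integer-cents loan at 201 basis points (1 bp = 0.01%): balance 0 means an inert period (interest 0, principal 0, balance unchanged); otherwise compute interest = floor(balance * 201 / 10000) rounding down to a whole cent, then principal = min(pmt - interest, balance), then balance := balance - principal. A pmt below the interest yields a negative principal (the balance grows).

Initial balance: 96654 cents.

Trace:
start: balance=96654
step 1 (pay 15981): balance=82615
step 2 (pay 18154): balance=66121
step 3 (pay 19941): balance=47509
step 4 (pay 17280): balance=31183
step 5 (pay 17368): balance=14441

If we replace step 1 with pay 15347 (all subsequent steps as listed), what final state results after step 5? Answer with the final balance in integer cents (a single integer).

15129

(re-executing from step 1 with the substitution; state before step 1: balance=96654)
step 1 (pay 15347): balance=83249
step 2 (pay 18154): balance=66768
step 3 (pay 19941): balance=48169
step 4 (pay 17280): balance=31857
step 5 (pay 17368): balance=15129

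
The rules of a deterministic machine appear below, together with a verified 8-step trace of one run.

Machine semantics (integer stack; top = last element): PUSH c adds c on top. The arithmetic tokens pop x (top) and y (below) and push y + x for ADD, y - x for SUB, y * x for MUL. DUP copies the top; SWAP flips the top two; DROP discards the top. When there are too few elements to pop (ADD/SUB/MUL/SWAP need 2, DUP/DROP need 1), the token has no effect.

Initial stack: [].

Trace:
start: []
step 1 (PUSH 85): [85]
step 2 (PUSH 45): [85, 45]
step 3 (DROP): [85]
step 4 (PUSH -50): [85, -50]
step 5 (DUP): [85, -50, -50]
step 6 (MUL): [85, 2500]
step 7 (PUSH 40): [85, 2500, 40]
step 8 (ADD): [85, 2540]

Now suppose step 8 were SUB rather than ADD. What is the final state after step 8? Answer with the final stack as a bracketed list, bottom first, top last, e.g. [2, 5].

[85, 2460]

(re-executing from step 8 with the substitution; state before step 8: [85, 2500, 40])
step 8 (SUB): [85, 2460]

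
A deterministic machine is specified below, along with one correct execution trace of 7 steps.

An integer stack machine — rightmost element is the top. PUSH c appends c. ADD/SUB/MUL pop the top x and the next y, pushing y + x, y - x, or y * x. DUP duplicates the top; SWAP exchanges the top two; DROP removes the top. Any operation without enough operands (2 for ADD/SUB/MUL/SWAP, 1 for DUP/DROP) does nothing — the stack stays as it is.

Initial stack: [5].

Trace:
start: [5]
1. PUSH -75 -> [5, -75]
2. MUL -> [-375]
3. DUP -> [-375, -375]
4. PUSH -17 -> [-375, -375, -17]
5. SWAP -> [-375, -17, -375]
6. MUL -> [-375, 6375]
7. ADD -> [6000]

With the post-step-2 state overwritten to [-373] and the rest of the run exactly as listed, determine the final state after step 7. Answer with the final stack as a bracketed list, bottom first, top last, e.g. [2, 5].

state after step 2 := [-373]
3. DUP -> [-373, -373]
4. PUSH -17 -> [-373, -373, -17]
5. SWAP -> [-373, -17, -373]
6. MUL -> [-373, 6341]
7. ADD -> [5968]

[5968]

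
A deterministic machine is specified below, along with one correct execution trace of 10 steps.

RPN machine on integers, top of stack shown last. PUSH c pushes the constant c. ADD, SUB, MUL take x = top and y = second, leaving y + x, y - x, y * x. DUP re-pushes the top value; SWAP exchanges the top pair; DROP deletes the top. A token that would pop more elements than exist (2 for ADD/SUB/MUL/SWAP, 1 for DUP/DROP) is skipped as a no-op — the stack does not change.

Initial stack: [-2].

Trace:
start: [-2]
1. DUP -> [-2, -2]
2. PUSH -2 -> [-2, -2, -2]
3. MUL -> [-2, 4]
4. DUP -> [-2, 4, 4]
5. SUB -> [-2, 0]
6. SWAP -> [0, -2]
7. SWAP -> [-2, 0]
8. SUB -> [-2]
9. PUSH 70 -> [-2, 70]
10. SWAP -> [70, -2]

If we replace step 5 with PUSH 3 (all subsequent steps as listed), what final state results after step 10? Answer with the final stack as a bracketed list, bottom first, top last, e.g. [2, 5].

(re-executing from step 5 with the substitution; state before step 5: [-2, 4, 4])
5. PUSH 3 -> [-2, 4, 4, 3]
6. SWAP -> [-2, 4, 3, 4]
7. SWAP -> [-2, 4, 4, 3]
8. SUB -> [-2, 4, 1]
9. PUSH 70 -> [-2, 4, 1, 70]
10. SWAP -> [-2, 4, 70, 1]

[-2, 4, 70, 1]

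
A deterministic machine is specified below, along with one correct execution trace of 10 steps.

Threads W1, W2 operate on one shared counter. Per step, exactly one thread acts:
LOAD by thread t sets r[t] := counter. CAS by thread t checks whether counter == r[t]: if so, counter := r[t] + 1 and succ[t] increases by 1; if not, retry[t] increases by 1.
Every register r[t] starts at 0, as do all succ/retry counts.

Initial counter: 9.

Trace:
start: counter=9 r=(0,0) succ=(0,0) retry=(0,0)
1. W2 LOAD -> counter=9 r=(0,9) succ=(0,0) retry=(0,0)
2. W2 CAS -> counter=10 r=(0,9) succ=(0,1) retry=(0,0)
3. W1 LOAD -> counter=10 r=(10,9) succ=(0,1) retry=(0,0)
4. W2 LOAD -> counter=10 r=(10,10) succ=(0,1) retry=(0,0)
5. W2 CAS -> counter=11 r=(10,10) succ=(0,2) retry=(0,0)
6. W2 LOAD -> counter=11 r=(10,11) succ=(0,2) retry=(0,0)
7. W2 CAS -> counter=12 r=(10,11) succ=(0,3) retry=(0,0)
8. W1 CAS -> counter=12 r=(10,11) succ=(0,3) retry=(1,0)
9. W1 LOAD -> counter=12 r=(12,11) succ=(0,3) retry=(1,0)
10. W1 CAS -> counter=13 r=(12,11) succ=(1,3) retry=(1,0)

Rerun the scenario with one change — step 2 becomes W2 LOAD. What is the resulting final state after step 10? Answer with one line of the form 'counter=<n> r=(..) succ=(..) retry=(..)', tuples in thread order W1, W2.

counter=12 r=(11,10) succ=(1,2) retry=(1,0)

(re-executing from step 2 with the substitution; state before step 2: counter=9 r=(0,9) succ=(0,0) retry=(0,0))
2. W2 LOAD -> counter=9 r=(0,9) succ=(0,0) retry=(0,0)
3. W1 LOAD -> counter=9 r=(9,9) succ=(0,0) retry=(0,0)
4. W2 LOAD -> counter=9 r=(9,9) succ=(0,0) retry=(0,0)
5. W2 CAS -> counter=10 r=(9,9) succ=(0,1) retry=(0,0)
6. W2 LOAD -> counter=10 r=(9,10) succ=(0,1) retry=(0,0)
7. W2 CAS -> counter=11 r=(9,10) succ=(0,2) retry=(0,0)
8. W1 CAS -> counter=11 r=(9,10) succ=(0,2) retry=(1,0)
9. W1 LOAD -> counter=11 r=(11,10) succ=(0,2) retry=(1,0)
10. W1 CAS -> counter=12 r=(11,10) succ=(1,2) retry=(1,0)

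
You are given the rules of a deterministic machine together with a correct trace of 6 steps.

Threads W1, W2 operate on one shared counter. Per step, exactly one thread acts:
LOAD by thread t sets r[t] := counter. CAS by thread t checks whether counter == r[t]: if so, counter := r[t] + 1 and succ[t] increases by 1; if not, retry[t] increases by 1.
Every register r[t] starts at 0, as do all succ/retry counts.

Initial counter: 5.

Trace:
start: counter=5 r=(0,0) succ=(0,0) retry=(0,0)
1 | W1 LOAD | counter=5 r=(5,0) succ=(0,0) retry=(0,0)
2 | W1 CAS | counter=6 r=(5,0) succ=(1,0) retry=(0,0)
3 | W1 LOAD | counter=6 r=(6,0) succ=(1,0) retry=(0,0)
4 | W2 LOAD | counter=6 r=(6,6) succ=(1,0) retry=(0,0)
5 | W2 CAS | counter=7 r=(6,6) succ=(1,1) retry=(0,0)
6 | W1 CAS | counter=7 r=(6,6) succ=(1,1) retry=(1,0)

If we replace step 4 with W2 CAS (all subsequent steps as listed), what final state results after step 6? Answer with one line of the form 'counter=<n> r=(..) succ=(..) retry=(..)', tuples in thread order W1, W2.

(re-executing from step 4 with the substitution; state before step 4: counter=6 r=(6,0) succ=(1,0) retry=(0,0))
4 | W2 CAS | counter=6 r=(6,0) succ=(1,0) retry=(0,1)
5 | W2 CAS | counter=6 r=(6,0) succ=(1,0) retry=(0,2)
6 | W1 CAS | counter=7 r=(6,0) succ=(2,0) retry=(0,2)

counter=7 r=(6,0) succ=(2,0) retry=(0,2)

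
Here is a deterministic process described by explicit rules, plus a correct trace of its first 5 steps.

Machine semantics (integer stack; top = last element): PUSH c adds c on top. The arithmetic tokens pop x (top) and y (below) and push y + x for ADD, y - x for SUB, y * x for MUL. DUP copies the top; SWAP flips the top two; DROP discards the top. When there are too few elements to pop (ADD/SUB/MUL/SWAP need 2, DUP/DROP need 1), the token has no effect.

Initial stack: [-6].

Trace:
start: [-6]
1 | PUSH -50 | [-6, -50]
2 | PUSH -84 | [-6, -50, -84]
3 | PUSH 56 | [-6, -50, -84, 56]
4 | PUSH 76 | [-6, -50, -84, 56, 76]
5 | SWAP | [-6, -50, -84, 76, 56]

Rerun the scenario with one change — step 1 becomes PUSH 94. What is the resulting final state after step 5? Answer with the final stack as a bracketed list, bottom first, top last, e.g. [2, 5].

[-6, 94, -84, 76, 56]

(re-executing from step 1 with the substitution; state before step 1: [-6])
1 | PUSH 94 | [-6, 94]
2 | PUSH -84 | [-6, 94, -84]
3 | PUSH 56 | [-6, 94, -84, 56]
4 | PUSH 76 | [-6, 94, -84, 56, 76]
5 | SWAP | [-6, 94, -84, 76, 56]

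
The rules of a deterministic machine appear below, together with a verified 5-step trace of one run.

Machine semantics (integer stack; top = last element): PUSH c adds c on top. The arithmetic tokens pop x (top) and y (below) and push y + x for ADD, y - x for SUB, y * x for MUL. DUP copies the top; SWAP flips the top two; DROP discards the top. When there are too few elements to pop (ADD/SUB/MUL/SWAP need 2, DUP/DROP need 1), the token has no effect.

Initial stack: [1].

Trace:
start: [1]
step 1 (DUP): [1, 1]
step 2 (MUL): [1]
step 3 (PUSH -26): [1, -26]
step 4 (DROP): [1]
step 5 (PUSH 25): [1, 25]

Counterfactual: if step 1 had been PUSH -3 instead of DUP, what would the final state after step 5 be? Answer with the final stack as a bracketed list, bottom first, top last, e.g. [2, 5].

[-3, 25]

(re-executing from step 1 with the substitution; state before step 1: [1])
step 1 (PUSH -3): [1, -3]
step 2 (MUL): [-3]
step 3 (PUSH -26): [-3, -26]
step 4 (DROP): [-3]
step 5 (PUSH 25): [-3, 25]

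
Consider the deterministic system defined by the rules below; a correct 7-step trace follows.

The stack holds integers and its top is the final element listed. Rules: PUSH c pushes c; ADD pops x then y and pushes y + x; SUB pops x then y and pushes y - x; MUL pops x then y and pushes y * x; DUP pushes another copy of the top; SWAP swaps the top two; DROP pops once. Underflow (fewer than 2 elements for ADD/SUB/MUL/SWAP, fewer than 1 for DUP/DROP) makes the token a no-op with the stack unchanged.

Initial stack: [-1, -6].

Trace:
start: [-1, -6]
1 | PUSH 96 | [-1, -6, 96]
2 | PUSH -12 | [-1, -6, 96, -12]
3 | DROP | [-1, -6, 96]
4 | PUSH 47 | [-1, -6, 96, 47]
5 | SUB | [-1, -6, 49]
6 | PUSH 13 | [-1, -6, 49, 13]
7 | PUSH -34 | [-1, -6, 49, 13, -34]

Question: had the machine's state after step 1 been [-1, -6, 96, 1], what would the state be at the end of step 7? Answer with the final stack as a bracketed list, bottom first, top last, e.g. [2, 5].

state after step 1 := [-1, -6, 96, 1]
2 | PUSH -12 | [-1, -6, 96, 1, -12]
3 | DROP | [-1, -6, 96, 1]
4 | PUSH 47 | [-1, -6, 96, 1, 47]
5 | SUB | [-1, -6, 96, -46]
6 | PUSH 13 | [-1, -6, 96, -46, 13]
7 | PUSH -34 | [-1, -6, 96, -46, 13, -34]

[-1, -6, 96, -46, 13, -34]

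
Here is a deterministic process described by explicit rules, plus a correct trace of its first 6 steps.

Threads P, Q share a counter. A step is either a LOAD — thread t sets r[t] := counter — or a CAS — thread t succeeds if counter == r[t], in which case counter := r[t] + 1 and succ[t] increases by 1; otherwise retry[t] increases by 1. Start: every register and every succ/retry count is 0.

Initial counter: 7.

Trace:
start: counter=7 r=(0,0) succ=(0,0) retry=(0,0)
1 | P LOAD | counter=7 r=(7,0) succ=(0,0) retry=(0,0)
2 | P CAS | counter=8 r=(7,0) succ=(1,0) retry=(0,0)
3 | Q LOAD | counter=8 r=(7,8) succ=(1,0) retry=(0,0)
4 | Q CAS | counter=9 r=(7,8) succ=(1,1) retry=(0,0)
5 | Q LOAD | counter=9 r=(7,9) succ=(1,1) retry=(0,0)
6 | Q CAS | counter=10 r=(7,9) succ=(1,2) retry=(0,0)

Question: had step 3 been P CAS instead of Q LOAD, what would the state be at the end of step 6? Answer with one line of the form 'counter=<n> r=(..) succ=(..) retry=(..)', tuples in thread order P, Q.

(re-executing from step 3 with the substitution; state before step 3: counter=8 r=(7,0) succ=(1,0) retry=(0,0))
3 | P CAS | counter=8 r=(7,0) succ=(1,0) retry=(1,0)
4 | Q CAS | counter=8 r=(7,0) succ=(1,0) retry=(1,1)
5 | Q LOAD | counter=8 r=(7,8) succ=(1,0) retry=(1,1)
6 | Q CAS | counter=9 r=(7,8) succ=(1,1) retry=(1,1)

counter=9 r=(7,8) succ=(1,1) retry=(1,1)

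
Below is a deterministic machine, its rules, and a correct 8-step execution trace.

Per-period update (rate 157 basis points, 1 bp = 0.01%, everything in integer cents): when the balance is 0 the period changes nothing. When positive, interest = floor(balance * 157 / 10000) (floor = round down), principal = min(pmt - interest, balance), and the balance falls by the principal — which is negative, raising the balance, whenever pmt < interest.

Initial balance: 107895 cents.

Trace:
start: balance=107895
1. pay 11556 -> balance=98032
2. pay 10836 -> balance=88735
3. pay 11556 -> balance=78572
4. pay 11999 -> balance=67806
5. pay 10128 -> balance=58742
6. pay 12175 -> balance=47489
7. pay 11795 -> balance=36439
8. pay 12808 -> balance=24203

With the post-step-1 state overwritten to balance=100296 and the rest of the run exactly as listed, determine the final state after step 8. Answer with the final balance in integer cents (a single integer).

state after step 1 := balance=100296
2. pay 10836 -> balance=91034
3. pay 11556 -> balance=80907
4. pay 11999 -> balance=70178
5. pay 10128 -> balance=61151
6. pay 12175 -> balance=49936
7. pay 11795 -> balance=38924
8. pay 12808 -> balance=26727

26727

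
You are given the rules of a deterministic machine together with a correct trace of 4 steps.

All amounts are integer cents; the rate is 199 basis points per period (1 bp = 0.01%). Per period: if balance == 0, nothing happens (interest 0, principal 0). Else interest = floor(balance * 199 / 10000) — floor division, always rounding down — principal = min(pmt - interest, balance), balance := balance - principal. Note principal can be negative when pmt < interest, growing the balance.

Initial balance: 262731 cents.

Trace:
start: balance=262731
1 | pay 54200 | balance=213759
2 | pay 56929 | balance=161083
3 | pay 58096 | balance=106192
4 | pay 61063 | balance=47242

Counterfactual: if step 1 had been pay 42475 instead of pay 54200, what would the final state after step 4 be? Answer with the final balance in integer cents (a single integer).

(re-executing from step 1 with the substitution; state before step 1: balance=262731)
1 | pay 42475 | balance=225484
2 | pay 56929 | balance=173042
3 | pay 58096 | balance=118389
4 | pay 61063 | balance=59681

59681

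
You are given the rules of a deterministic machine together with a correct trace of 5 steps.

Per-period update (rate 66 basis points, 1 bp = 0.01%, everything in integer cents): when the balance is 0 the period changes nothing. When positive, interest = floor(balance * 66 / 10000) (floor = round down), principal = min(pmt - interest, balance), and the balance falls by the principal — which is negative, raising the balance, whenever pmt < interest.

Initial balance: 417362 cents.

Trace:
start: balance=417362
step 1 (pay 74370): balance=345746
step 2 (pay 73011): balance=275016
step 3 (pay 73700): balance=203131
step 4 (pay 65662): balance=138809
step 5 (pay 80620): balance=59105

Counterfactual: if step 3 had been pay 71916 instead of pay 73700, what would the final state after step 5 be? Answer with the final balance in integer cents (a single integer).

(re-executing from step 3 with the substitution; state before step 3: balance=275016)
step 3 (pay 71916): balance=204915
step 4 (pay 65662): balance=140605
step 5 (pay 80620): balance=60912

60912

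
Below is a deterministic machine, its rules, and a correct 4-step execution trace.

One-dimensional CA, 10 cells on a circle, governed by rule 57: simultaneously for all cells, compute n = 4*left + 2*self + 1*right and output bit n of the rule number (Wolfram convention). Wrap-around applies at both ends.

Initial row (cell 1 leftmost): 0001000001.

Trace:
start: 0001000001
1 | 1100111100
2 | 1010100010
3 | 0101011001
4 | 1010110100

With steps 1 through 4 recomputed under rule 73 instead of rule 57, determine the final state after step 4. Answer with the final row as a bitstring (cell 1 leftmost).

0001111111

(re-executing steps 1..4 under rule 73; state before step 1: 0001000001)
1 | 0100011100
2 | 0001010101
3 | 0100000000
4 | 0001111111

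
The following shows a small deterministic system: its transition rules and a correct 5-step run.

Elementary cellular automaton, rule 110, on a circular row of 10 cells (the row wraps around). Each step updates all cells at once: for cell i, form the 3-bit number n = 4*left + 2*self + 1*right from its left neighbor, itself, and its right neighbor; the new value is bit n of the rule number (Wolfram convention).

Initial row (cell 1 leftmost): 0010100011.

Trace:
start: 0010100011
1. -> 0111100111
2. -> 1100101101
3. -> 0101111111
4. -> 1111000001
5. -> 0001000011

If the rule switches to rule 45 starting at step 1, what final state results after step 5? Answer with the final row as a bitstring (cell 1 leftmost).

(re-executing steps 1..5 under rule 45; state before step 1: 0010100011)
1. -> 0011101010
2. -> 1010011110
3. -> 1110010001
4. -> 0000010101
5. -> 0111011111

0111011111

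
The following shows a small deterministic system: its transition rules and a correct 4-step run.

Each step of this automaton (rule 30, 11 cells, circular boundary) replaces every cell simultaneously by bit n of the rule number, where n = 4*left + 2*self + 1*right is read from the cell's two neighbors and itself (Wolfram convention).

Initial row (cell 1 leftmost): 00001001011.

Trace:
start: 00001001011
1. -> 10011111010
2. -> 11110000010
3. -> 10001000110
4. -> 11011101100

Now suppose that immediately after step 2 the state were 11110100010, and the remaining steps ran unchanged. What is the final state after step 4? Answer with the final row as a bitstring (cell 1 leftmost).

11001100100

state after step 2 := 11110100010
3. -> 10000110110
4. -> 11001100100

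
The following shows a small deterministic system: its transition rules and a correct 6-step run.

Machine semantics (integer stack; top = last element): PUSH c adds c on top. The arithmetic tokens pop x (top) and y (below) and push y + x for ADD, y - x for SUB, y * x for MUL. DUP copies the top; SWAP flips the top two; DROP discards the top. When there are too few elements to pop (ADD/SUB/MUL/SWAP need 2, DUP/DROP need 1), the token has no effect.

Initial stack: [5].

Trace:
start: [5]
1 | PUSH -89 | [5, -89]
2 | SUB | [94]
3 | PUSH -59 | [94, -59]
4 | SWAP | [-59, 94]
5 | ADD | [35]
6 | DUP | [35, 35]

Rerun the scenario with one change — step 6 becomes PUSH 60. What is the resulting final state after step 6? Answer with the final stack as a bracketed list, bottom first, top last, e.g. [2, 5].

[35, 60]

(re-executing from step 6 with the substitution; state before step 6: [35])
6 | PUSH 60 | [35, 60]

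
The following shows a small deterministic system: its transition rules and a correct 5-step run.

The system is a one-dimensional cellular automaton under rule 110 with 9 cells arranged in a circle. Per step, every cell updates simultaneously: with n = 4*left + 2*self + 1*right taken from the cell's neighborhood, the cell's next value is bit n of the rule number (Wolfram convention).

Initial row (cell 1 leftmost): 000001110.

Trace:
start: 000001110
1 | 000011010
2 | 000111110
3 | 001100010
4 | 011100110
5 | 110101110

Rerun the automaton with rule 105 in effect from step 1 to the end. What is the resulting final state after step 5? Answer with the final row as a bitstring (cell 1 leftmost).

000011011

(re-executing steps 1..5 under rule 105; state before step 1: 000001110)
1 | 111101010
2 | 100110101
3 | 100111011
4 | 100101110
5 | 000011011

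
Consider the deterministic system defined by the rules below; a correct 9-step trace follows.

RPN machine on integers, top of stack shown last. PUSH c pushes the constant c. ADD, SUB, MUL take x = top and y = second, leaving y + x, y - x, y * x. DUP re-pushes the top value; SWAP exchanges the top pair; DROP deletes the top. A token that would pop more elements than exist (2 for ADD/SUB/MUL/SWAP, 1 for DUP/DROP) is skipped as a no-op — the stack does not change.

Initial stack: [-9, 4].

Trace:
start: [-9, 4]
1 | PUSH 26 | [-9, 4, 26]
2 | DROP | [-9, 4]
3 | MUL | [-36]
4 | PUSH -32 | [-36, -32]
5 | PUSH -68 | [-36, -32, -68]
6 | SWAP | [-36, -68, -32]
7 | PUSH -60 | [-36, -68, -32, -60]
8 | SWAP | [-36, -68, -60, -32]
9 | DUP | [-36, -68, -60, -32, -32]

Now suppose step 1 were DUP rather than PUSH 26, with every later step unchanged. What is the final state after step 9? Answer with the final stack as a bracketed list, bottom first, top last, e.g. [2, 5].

(re-executing from step 1 with the substitution; state before step 1: [-9, 4])
1 | DUP | [-9, 4, 4]
2 | DROP | [-9, 4]
3 | MUL | [-36]
4 | PUSH -32 | [-36, -32]
5 | PUSH -68 | [-36, -32, -68]
6 | SWAP | [-36, -68, -32]
7 | PUSH -60 | [-36, -68, -32, -60]
8 | SWAP | [-36, -68, -60, -32]
9 | DUP | [-36, -68, -60, -32, -32]

[-36, -68, -60, -32, -32]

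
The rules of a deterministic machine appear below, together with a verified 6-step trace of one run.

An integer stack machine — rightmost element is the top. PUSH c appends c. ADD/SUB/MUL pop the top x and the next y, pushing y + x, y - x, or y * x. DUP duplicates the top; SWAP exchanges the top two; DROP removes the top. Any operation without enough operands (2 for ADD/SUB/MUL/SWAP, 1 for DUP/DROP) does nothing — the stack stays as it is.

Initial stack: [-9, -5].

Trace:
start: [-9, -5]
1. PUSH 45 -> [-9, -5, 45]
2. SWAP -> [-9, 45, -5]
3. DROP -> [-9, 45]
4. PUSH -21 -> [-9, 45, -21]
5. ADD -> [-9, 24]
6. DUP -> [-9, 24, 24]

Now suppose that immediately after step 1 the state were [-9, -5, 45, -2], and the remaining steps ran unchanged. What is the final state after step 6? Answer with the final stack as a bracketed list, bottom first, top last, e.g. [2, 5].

state after step 1 := [-9, -5, 45, -2]
2. SWAP -> [-9, -5, -2, 45]
3. DROP -> [-9, -5, -2]
4. PUSH -21 -> [-9, -5, -2, -21]
5. ADD -> [-9, -5, -23]
6. DUP -> [-9, -5, -23, -23]

[-9, -5, -23, -23]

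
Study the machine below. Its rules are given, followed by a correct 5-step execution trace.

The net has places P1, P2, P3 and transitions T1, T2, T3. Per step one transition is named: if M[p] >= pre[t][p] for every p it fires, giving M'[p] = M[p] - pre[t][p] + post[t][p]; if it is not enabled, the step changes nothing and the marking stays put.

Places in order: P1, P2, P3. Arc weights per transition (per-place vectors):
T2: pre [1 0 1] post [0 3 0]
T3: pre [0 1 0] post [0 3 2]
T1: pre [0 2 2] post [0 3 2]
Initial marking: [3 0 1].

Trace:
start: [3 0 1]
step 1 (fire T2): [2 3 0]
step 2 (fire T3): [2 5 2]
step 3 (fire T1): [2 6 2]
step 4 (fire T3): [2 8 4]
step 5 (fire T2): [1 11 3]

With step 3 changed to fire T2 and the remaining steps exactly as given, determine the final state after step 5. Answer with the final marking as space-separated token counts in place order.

0 13 2

(re-executing from step 3 with the substitution; state before step 3: [2 5 2])
step 3 (fire T2): [1 8 1]
step 4 (fire T3): [1 10 3]
step 5 (fire T2): [0 13 2]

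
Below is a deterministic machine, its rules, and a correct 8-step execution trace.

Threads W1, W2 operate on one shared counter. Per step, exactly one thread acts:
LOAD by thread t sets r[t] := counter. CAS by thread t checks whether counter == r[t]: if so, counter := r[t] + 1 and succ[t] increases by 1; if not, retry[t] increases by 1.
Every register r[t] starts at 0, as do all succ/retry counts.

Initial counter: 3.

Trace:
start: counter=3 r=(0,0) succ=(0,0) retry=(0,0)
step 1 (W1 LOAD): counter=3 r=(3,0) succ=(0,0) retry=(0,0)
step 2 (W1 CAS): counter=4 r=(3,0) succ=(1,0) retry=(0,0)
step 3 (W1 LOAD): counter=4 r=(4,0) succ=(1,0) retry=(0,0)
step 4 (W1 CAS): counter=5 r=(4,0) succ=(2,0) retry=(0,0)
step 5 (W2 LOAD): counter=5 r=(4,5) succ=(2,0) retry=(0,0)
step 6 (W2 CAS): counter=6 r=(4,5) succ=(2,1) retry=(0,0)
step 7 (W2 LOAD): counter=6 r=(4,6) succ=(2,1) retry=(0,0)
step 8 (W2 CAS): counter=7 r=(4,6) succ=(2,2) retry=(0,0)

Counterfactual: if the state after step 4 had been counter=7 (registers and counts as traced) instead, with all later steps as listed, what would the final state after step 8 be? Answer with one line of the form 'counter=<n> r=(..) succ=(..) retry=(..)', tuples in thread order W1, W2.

counter=9 r=(4,8) succ=(2,2) retry=(0,0)

state after step 4 := counter=7 r=(4,0) succ=(2,0) retry=(0,0)
step 5 (W2 LOAD): counter=7 r=(4,7) succ=(2,0) retry=(0,0)
step 6 (W2 CAS): counter=8 r=(4,7) succ=(2,1) retry=(0,0)
step 7 (W2 LOAD): counter=8 r=(4,8) succ=(2,1) retry=(0,0)
step 8 (W2 CAS): counter=9 r=(4,8) succ=(2,2) retry=(0,0)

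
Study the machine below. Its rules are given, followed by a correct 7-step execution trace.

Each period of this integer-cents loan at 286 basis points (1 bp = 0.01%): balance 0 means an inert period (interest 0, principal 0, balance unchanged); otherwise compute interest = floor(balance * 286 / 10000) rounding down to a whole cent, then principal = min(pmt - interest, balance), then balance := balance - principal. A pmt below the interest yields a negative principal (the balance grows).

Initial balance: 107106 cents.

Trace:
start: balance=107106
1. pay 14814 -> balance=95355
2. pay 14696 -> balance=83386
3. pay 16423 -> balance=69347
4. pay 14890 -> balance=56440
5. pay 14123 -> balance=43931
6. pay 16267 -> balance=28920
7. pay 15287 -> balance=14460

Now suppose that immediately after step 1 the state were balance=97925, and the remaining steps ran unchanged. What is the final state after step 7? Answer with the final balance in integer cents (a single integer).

state after step 1 := balance=97925
2. pay 14696 -> balance=86029
3. pay 16423 -> balance=72066
4. pay 14890 -> balance=59237
5. pay 14123 -> balance=46808
6. pay 16267 -> balance=31879
7. pay 15287 -> balance=17503

17503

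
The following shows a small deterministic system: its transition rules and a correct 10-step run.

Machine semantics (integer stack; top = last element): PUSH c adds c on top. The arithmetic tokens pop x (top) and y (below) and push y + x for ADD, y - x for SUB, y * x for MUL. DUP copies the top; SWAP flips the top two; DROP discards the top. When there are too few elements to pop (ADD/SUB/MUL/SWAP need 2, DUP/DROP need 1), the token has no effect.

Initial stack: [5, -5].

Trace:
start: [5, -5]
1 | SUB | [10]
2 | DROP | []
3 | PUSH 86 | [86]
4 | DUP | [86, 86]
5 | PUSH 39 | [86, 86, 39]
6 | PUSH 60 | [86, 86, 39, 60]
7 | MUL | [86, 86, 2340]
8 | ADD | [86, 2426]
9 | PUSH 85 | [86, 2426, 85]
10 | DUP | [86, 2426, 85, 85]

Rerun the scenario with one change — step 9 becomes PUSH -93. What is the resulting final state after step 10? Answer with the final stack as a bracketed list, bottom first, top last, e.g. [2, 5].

(re-executing from step 9 with the substitution; state before step 9: [86, 2426])
9 | PUSH -93 | [86, 2426, -93]
10 | DUP | [86, 2426, -93, -93]

[86, 2426, -93, -93]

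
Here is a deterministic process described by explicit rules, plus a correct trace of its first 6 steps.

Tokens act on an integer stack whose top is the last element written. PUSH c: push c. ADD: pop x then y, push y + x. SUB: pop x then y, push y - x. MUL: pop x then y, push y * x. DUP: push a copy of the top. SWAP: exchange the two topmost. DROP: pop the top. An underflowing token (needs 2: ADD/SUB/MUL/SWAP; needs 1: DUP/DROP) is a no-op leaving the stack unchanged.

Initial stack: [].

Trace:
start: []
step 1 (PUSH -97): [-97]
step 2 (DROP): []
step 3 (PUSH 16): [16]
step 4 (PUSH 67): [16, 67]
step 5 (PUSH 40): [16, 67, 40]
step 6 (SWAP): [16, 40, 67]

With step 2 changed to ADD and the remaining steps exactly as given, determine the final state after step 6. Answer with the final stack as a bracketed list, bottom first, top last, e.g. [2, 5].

[-97, 16, 40, 67]

(re-executing from step 2 with the substitution; state before step 2: [-97])
step 2 (ADD): [-97]
step 3 (PUSH 16): [-97, 16]
step 4 (PUSH 67): [-97, 16, 67]
step 5 (PUSH 40): [-97, 16, 67, 40]
step 6 (SWAP): [-97, 16, 40, 67]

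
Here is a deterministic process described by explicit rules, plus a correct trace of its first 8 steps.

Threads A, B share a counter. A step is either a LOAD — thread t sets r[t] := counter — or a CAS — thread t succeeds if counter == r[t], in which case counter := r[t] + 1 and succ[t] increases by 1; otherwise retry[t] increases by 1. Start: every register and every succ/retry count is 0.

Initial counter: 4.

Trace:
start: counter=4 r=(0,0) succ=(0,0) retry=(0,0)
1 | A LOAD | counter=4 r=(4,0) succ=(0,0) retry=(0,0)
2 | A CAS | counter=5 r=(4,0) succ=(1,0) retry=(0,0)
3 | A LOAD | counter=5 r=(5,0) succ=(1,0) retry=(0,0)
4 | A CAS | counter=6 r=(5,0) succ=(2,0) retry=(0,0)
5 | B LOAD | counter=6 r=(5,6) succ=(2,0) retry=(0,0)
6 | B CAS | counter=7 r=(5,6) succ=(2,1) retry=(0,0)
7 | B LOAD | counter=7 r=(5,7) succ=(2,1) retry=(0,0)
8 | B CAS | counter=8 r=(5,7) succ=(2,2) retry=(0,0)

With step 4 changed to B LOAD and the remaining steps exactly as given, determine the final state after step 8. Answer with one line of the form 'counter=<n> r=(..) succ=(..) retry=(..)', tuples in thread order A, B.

(re-executing from step 4 with the substitution; state before step 4: counter=5 r=(5,0) succ=(1,0) retry=(0,0))
4 | B LOAD | counter=5 r=(5,5) succ=(1,0) retry=(0,0)
5 | B LOAD | counter=5 r=(5,5) succ=(1,0) retry=(0,0)
6 | B CAS | counter=6 r=(5,5) succ=(1,1) retry=(0,0)
7 | B LOAD | counter=6 r=(5,6) succ=(1,1) retry=(0,0)
8 | B CAS | counter=7 r=(5,6) succ=(1,2) retry=(0,0)

counter=7 r=(5,6) succ=(1,2) retry=(0,0)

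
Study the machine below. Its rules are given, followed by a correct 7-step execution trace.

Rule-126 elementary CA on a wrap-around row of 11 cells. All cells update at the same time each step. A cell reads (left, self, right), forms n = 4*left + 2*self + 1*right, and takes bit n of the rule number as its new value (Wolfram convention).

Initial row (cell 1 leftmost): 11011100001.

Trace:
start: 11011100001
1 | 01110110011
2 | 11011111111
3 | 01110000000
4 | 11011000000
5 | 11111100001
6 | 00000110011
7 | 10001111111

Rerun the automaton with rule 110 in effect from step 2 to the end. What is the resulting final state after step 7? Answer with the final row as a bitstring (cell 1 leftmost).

00000001101

(re-executing steps 2..7 under rule 110; state before step 2: 01110110011)
2 | 11011110111
3 | 01110011100
4 | 11010110100
5 | 11111111101
6 | 00000000111
7 | 00000001101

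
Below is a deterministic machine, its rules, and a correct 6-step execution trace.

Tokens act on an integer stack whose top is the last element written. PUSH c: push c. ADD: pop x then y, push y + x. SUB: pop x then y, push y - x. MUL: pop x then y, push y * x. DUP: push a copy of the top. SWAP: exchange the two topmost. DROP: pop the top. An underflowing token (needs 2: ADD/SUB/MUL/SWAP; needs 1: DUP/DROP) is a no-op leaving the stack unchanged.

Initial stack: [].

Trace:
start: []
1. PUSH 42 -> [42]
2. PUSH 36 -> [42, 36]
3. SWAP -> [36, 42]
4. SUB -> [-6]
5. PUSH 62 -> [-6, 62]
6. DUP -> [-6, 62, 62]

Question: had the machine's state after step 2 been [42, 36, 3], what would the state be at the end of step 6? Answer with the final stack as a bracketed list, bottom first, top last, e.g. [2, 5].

[42, -33, 62, 62]

state after step 2 := [42, 36, 3]
3. SWAP -> [42, 3, 36]
4. SUB -> [42, -33]
5. PUSH 62 -> [42, -33, 62]
6. DUP -> [42, -33, 62, 62]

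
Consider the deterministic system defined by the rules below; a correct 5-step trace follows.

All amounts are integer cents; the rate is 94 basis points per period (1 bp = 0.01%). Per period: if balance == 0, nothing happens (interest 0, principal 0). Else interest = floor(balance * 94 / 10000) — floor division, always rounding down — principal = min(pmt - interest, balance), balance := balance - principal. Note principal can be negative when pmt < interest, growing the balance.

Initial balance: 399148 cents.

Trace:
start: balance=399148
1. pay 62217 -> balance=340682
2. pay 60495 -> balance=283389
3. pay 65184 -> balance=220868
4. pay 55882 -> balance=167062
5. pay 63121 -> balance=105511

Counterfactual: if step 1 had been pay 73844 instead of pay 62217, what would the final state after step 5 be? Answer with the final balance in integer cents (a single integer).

93440

(re-executing from step 1 with the substitution; state before step 1: balance=399148)
1. pay 73844 -> balance=329055
2. pay 60495 -> balance=271653
3. pay 65184 -> balance=209022
4. pay 55882 -> balance=155104
5. pay 63121 -> balance=93440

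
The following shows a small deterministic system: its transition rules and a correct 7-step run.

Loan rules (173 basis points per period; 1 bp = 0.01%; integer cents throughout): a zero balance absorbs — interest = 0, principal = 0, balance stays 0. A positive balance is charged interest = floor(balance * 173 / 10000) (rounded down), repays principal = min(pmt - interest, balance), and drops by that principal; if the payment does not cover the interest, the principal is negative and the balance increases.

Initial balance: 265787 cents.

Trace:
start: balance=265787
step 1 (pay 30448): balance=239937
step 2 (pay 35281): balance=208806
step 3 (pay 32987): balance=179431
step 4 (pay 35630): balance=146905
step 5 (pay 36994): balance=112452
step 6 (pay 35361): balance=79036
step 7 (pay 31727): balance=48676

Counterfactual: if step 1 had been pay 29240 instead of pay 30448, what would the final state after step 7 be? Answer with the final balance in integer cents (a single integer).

(re-executing from step 1 with the substitution; state before step 1: balance=265787)
step 1 (pay 29240): balance=241145
step 2 (pay 35281): balance=210035
step 3 (pay 32987): balance=180681
step 4 (pay 35630): balance=148176
step 5 (pay 36994): balance=113745
step 6 (pay 35361): balance=80351
step 7 (pay 31727): balance=50014

50014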